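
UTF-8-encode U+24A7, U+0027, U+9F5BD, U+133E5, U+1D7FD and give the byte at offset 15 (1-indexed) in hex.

0x9F

1-indexed offset 15 is 0-indexed offset 14.
U+24A7 → 3-byte form E2 92 A7 at offsets 0–2.
U+0027 → 1-byte form 27 at offsets 3–3.
U+9F5BD → 4-byte form F2 9F 96 BD at offsets 4–7.
U+133E5 → 4-byte form F0 93 8F A5 at offsets 8–11.
U+1D7FD → 4-byte form F0 9D 9F BD at offsets 12–15.
Offset 14 falls in char 5's range; it's byte 3 of F0 9D 9F BD = 0x9F.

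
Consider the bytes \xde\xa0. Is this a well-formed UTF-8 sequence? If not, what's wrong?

valid

Leading byte 0xDE = 11011110 → 2-byte form.
Continuation bytes 0xA0=10100000 all match 10xxxxxx.
Decoded value 0x7A0 is ≥ 0x80 (shortest form) and not a surrogate.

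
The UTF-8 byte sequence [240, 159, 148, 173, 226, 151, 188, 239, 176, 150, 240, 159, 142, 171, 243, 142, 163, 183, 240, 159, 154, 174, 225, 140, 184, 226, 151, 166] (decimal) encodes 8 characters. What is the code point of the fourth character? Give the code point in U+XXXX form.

Offset 0: leading byte 0xF0 = 11110000 → 4-byte char #1 = F0 9F 94 AD.
Offset 4: leading byte 0xE2 = 11100010 → 3-byte char #2 = E2 97 BC.
Offset 7: leading byte 0xEF = 11101111 → 3-byte char #3 = EF B0 96.
Offset 10: leading byte 0xF0 = 11110000 → 4-byte char #4 = F0 9F 8E AB.
Leading byte 0xF0 = 11110000 matches 11110xxx → 4-byte sequence.
Byte 1: 0xF0 = 11110000, payload 000 (3 bits).
Byte 2: 0x9F = 10011111 (10xxxxxx ✓), payload 011111.
Byte 3: 0x8E = 10001110 (10xxxxxx ✓), payload 001110.
Byte 4: 0xAB = 10101011 (10xxxxxx ✓), payload 101011.
Concatenate: 000011111001110101011 = 0x1F3AB (21 bits → U+1F3AB).

U+1F3AB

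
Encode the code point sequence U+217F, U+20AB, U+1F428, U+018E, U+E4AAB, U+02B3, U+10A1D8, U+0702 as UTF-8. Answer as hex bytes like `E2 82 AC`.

E2 85 BF E2 82 AB F0 9F 90 A8 C6 8E F3 A4 AA AB CA B3 F4 8A 87 98 DC 82

U+217F: 3-byte form → E2 85 BF.
U+20AB: 3-byte form → E2 82 AB.
U+1F428: 4-byte form → F0 9F 90 A8.
U+018E: 2-byte form → C6 8E.
U+E4AAB: 4-byte form → F3 A4 AA AB.
U+02B3: 2-byte form → CA B3.
U+10A1D8: 4-byte form → F4 8A 87 98.
U+0702: 2-byte form → DC 82.
Concatenated (24 bytes): E2 85 BF E2 82 AB F0 9F 90 A8 C6 8E F3 A4 AA AB CA B3 F4 8A 87 98 DC 82.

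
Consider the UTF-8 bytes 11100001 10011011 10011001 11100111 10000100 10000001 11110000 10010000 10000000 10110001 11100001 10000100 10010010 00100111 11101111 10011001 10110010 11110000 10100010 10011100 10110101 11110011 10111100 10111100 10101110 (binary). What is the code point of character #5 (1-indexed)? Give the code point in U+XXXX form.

Offset 0: leading byte 0xE1 = 11100001 → 3-byte char #1 = E1 9B 99.
Offset 3: leading byte 0xE7 = 11100111 → 3-byte char #2 = E7 84 81.
Offset 6: leading byte 0xF0 = 11110000 → 4-byte char #3 = F0 90 80 B1.
Offset 10: leading byte 0xE1 = 11100001 → 3-byte char #4 = E1 84 92.
Offset 13: leading byte 0x27 = 00100111 → 1-byte char #5 = 27.
Leading byte 0x27 = 00100111 matches 0xxxxxxx → 1-byte sequence.
Byte 1: 0x27 = 00100111, payload 0100111 (7 bits).
Concatenate: 0100111 = 0x27 (7 bits → U+0027).

U+0027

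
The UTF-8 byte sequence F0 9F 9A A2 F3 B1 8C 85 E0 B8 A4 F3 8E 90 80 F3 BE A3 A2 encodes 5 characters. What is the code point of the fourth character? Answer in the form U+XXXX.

Offset 0: leading byte 0xF0 = 11110000 → 4-byte char #1 = F0 9F 9A A2.
Offset 4: leading byte 0xF3 = 11110011 → 4-byte char #2 = F3 B1 8C 85.
Offset 8: leading byte 0xE0 = 11100000 → 3-byte char #3 = E0 B8 A4.
Offset 11: leading byte 0xF3 = 11110011 → 4-byte char #4 = F3 8E 90 80.
Leading byte 0xF3 = 11110011 matches 11110xxx → 4-byte sequence.
Byte 1: 0xF3 = 11110011, payload 011 (3 bits).
Byte 2: 0x8E = 10001110 (10xxxxxx ✓), payload 001110.
Byte 3: 0x90 = 10010000 (10xxxxxx ✓), payload 010000.
Byte 4: 0x80 = 10000000 (10xxxxxx ✓), payload 000000.
Concatenate: 011001110010000000000 = 0xCE400 (21 bits → U+CE400).

U+CE400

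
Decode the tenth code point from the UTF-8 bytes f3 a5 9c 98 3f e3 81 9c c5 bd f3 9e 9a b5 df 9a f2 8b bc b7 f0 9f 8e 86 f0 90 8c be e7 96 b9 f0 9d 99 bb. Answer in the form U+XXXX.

Offset 0: leading byte 0xF3 = 11110011 → 4-byte char #1 = F3 A5 9C 98.
Offset 4: leading byte 0x3F = 00111111 → 1-byte char #2 = 3F.
Offset 5: leading byte 0xE3 = 11100011 → 3-byte char #3 = E3 81 9C.
Offset 8: leading byte 0xC5 = 11000101 → 2-byte char #4 = C5 BD.
Offset 10: leading byte 0xF3 = 11110011 → 4-byte char #5 = F3 9E 9A B5.
Offset 14: leading byte 0xDF = 11011111 → 2-byte char #6 = DF 9A.
Offset 16: leading byte 0xF2 = 11110010 → 4-byte char #7 = F2 8B BC B7.
Offset 20: leading byte 0xF0 = 11110000 → 4-byte char #8 = F0 9F 8E 86.
Offset 24: leading byte 0xF0 = 11110000 → 4-byte char #9 = F0 90 8C BE.
Offset 28: leading byte 0xE7 = 11100111 → 3-byte char #10 = E7 96 B9.
Leading byte 0xE7 = 11100111 matches 1110xxxx → 3-byte sequence.
Byte 1: 0xE7 = 11100111, payload 0111 (4 bits).
Byte 2: 0x96 = 10010110 (10xxxxxx ✓), payload 010110.
Byte 3: 0xB9 = 10111001 (10xxxxxx ✓), payload 111001.
Concatenate: 0111010110111001 = 0x75B9 (16 bits → U+75B9).

U+75B9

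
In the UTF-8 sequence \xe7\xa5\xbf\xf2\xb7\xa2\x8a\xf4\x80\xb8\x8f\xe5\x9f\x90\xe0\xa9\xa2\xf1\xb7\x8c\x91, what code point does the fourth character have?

U+57D0

Offset 0: leading byte 0xE7 = 11100111 → 3-byte char #1 = E7 A5 BF.
Offset 3: leading byte 0xF2 = 11110010 → 4-byte char #2 = F2 B7 A2 8A.
Offset 7: leading byte 0xF4 = 11110100 → 4-byte char #3 = F4 80 B8 8F.
Offset 11: leading byte 0xE5 = 11100101 → 3-byte char #4 = E5 9F 90.
Leading byte 0xE5 = 11100101 matches 1110xxxx → 3-byte sequence.
Byte 1: 0xE5 = 11100101, payload 0101 (4 bits).
Byte 2: 0x9F = 10011111 (10xxxxxx ✓), payload 011111.
Byte 3: 0x90 = 10010000 (10xxxxxx ✓), payload 010000.
Concatenate: 0101011111010000 = 0x57D0 (16 bits → U+57D0).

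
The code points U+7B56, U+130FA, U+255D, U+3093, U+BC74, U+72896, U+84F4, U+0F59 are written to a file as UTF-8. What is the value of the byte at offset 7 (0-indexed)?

U+7B56 → 3-byte form E7 AD 96 at offsets 0–2.
U+130FA → 4-byte form F0 93 83 BA at offsets 3–6.
U+255D → 3-byte form E2 95 9D at offsets 7–9.
Offset 7 falls in char 3's range; it's byte 1 of E2 95 9D = 0xE2.

0xE2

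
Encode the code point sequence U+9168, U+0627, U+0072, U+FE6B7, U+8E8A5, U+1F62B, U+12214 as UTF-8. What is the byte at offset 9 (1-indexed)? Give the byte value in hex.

0x9A

1-indexed offset 9 is 0-indexed offset 8.
U+9168 → 3-byte form E9 85 A8 at offsets 0–2.
U+0627 → 2-byte form D8 A7 at offsets 3–4.
U+0072 → 1-byte form 72 at offsets 5–5.
U+FE6B7 → 4-byte form F3 BE 9A B7 at offsets 6–9.
Offset 8 falls in char 4's range; it's byte 3 of F3 BE 9A B7 = 0x9A.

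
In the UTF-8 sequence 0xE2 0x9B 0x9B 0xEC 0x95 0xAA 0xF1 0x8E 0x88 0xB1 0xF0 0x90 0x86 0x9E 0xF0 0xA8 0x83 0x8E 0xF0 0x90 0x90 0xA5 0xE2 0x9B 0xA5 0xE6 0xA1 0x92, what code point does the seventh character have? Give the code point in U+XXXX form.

U+26E5

Offset 0: leading byte 0xE2 = 11100010 → 3-byte char #1 = E2 9B 9B.
Offset 3: leading byte 0xEC = 11101100 → 3-byte char #2 = EC 95 AA.
Offset 6: leading byte 0xF1 = 11110001 → 4-byte char #3 = F1 8E 88 B1.
Offset 10: leading byte 0xF0 = 11110000 → 4-byte char #4 = F0 90 86 9E.
Offset 14: leading byte 0xF0 = 11110000 → 4-byte char #5 = F0 A8 83 8E.
Offset 18: leading byte 0xF0 = 11110000 → 4-byte char #6 = F0 90 90 A5.
Offset 22: leading byte 0xE2 = 11100010 → 3-byte char #7 = E2 9B A5.
Leading byte 0xE2 = 11100010 matches 1110xxxx → 3-byte sequence.
Byte 1: 0xE2 = 11100010, payload 0010 (4 bits).
Byte 2: 0x9B = 10011011 (10xxxxxx ✓), payload 011011.
Byte 3: 0xA5 = 10100101 (10xxxxxx ✓), payload 100101.
Concatenate: 0010011011100101 = 0x26E5 (16 bits → U+26E5).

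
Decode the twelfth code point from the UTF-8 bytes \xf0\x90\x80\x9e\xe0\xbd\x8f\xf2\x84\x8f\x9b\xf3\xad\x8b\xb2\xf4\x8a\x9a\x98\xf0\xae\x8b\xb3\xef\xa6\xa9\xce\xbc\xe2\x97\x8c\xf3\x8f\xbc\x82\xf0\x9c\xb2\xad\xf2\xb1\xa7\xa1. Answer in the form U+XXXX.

U+B19E1

Offset 0: leading byte 0xF0 = 11110000 → 4-byte char #1 = F0 90 80 9E.
Offset 4: leading byte 0xE0 = 11100000 → 3-byte char #2 = E0 BD 8F.
Offset 7: leading byte 0xF2 = 11110010 → 4-byte char #3 = F2 84 8F 9B.
Offset 11: leading byte 0xF3 = 11110011 → 4-byte char #4 = F3 AD 8B B2.
Offset 15: leading byte 0xF4 = 11110100 → 4-byte char #5 = F4 8A 9A 98.
Offset 19: leading byte 0xF0 = 11110000 → 4-byte char #6 = F0 AE 8B B3.
Offset 23: leading byte 0xEF = 11101111 → 3-byte char #7 = EF A6 A9.
Offset 26: leading byte 0xCE = 11001110 → 2-byte char #8 = CE BC.
Offset 28: leading byte 0xE2 = 11100010 → 3-byte char #9 = E2 97 8C.
Offset 31: leading byte 0xF3 = 11110011 → 4-byte char #10 = F3 8F BC 82.
Offset 35: leading byte 0xF0 = 11110000 → 4-byte char #11 = F0 9C B2 AD.
Offset 39: leading byte 0xF2 = 11110010 → 4-byte char #12 = F2 B1 A7 A1.
Leading byte 0xF2 = 11110010 matches 11110xxx → 4-byte sequence.
Byte 1: 0xF2 = 11110010, payload 010 (3 bits).
Byte 2: 0xB1 = 10110001 (10xxxxxx ✓), payload 110001.
Byte 3: 0xA7 = 10100111 (10xxxxxx ✓), payload 100111.
Byte 4: 0xA1 = 10100001 (10xxxxxx ✓), payload 100001.
Concatenate: 010110001100111100001 = 0xB19E1 (21 bits → U+B19E1).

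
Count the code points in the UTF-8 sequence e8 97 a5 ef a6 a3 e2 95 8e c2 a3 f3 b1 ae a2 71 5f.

7

Byte at offset 0: 0xE8 = 11101000 → 3-byte char (#1). Advance 3.
Byte at offset 3: 0xEF = 11101111 → 3-byte char (#2). Advance 3.
Byte at offset 6: 0xE2 = 11100010 → 3-byte char (#3). Advance 3.
Byte at offset 9: 0xC2 = 11000010 → 2-byte char (#4). Advance 2.
Byte at offset 11: 0xF3 = 11110011 → 4-byte char (#5). Advance 4.
Byte at offset 15: 0x71 = 01110001 → 1-byte char (#6). Advance 1.
Byte at offset 16: 0x5F = 01011111 → 1-byte char (#7). Advance 1.
Reached end at offset 17 after 7 code points.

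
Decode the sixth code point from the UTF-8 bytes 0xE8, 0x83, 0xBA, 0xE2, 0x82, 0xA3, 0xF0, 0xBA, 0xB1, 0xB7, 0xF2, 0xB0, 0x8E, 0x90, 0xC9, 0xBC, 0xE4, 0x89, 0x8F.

U+424F

Offset 0: leading byte 0xE8 = 11101000 → 3-byte char #1 = E8 83 BA.
Offset 3: leading byte 0xE2 = 11100010 → 3-byte char #2 = E2 82 A3.
Offset 6: leading byte 0xF0 = 11110000 → 4-byte char #3 = F0 BA B1 B7.
Offset 10: leading byte 0xF2 = 11110010 → 4-byte char #4 = F2 B0 8E 90.
Offset 14: leading byte 0xC9 = 11001001 → 2-byte char #5 = C9 BC.
Offset 16: leading byte 0xE4 = 11100100 → 3-byte char #6 = E4 89 8F.
Leading byte 0xE4 = 11100100 matches 1110xxxx → 3-byte sequence.
Byte 1: 0xE4 = 11100100, payload 0100 (4 bits).
Byte 2: 0x89 = 10001001 (10xxxxxx ✓), payload 001001.
Byte 3: 0x8F = 10001111 (10xxxxxx ✓), payload 001111.
Concatenate: 0100001001001111 = 0x424F (16 bits → U+424F).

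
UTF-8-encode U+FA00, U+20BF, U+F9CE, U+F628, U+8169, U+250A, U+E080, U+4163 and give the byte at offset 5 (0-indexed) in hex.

U+FA00 → 3-byte form EF A8 80 at offsets 0–2.
U+20BF → 3-byte form E2 82 BF at offsets 3–5.
Offset 5 falls in char 2's range; it's byte 3 of E2 82 BF = 0xBF.

0xBF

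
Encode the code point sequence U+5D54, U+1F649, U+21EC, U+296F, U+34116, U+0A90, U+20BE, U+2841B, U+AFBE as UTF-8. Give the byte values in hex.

E5 B5 94 F0 9F 99 89 E2 87 AC E2 A5 AF F0 B4 84 96 E0 AA 90 E2 82 BE F0 A8 90 9B EA BE BE

U+5D54: 3-byte form → E5 B5 94.
U+1F649: 4-byte form → F0 9F 99 89.
U+21EC: 3-byte form → E2 87 AC.
U+296F: 3-byte form → E2 A5 AF.
U+34116: 4-byte form → F0 B4 84 96.
U+0A90: 3-byte form → E0 AA 90.
U+20BE: 3-byte form → E2 82 BE.
U+2841B: 4-byte form → F0 A8 90 9B.
U+AFBE: 3-byte form → EA BE BE.
Concatenated (30 bytes): E5 B5 94 F0 9F 99 89 E2 87 AC E2 A5 AF F0 B4 84 96 E0 AA 90 E2 82 BE F0 A8 90 9B EA BE BE.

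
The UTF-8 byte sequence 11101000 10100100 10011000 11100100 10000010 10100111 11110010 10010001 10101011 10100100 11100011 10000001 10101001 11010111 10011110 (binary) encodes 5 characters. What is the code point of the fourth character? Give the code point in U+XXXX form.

Offset 0: leading byte 0xE8 = 11101000 → 3-byte char #1 = E8 A4 98.
Offset 3: leading byte 0xE4 = 11100100 → 3-byte char #2 = E4 82 A7.
Offset 6: leading byte 0xF2 = 11110010 → 4-byte char #3 = F2 91 AB A4.
Offset 10: leading byte 0xE3 = 11100011 → 3-byte char #4 = E3 81 A9.
Leading byte 0xE3 = 11100011 matches 1110xxxx → 3-byte sequence.
Byte 1: 0xE3 = 11100011, payload 0011 (4 bits).
Byte 2: 0x81 = 10000001 (10xxxxxx ✓), payload 000001.
Byte 3: 0xA9 = 10101001 (10xxxxxx ✓), payload 101001.
Concatenate: 0011000001101001 = 0x3069 (16 bits → U+3069).

U+3069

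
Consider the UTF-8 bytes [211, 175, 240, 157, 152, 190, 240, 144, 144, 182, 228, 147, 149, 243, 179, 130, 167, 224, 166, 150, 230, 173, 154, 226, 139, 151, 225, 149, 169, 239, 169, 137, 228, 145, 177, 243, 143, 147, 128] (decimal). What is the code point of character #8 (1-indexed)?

U+22D7

Offset 0: leading byte 0xD3 = 11010011 → 2-byte char #1 = D3 AF.
Offset 2: leading byte 0xF0 = 11110000 → 4-byte char #2 = F0 9D 98 BE.
Offset 6: leading byte 0xF0 = 11110000 → 4-byte char #3 = F0 90 90 B6.
Offset 10: leading byte 0xE4 = 11100100 → 3-byte char #4 = E4 93 95.
Offset 13: leading byte 0xF3 = 11110011 → 4-byte char #5 = F3 B3 82 A7.
Offset 17: leading byte 0xE0 = 11100000 → 3-byte char #6 = E0 A6 96.
Offset 20: leading byte 0xE6 = 11100110 → 3-byte char #7 = E6 AD 9A.
Offset 23: leading byte 0xE2 = 11100010 → 3-byte char #8 = E2 8B 97.
Leading byte 0xE2 = 11100010 matches 1110xxxx → 3-byte sequence.
Byte 1: 0xE2 = 11100010, payload 0010 (4 bits).
Byte 2: 0x8B = 10001011 (10xxxxxx ✓), payload 001011.
Byte 3: 0x97 = 10010111 (10xxxxxx ✓), payload 010111.
Concatenate: 0010001011010111 = 0x22D7 (16 bits → U+22D7).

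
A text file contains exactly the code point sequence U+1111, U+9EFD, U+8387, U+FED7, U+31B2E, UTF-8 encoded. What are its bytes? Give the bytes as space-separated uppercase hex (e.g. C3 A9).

E1 84 91 E9 BB BD E8 8E 87 EF BB 97 F0 B1 AC AE

U+1111: 3-byte form → E1 84 91.
U+9EFD: 3-byte form → E9 BB BD.
U+8387: 3-byte form → E8 8E 87.
U+FED7: 3-byte form → EF BB 97.
U+31B2E: 4-byte form → F0 B1 AC AE.
Concatenated (16 bytes): E1 84 91 E9 BB BD E8 8E 87 EF BB 97 F0 B1 AC AE.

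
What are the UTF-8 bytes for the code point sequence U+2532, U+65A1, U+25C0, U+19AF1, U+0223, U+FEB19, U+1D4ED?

U+2532: 3-byte form → E2 94 B2.
U+65A1: 3-byte form → E6 96 A1.
U+25C0: 3-byte form → E2 97 80.
U+19AF1: 4-byte form → F0 99 AB B1.
U+0223: 2-byte form → C8 A3.
U+FEB19: 4-byte form → F3 BE AC 99.
U+1D4ED: 4-byte form → F0 9D 93 AD.
Concatenated (23 bytes): E2 94 B2 E6 96 A1 E2 97 80 F0 99 AB B1 C8 A3 F3 BE AC 99 F0 9D 93 AD.

E2 94 B2 E6 96 A1 E2 97 80 F0 99 AB B1 C8 A3 F3 BE AC 99 F0 9D 93 AD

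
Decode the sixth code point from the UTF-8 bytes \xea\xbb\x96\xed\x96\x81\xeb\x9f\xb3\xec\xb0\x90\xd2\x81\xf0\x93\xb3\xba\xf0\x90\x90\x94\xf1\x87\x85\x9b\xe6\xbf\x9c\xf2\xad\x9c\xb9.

U+13CFA

Offset 0: leading byte 0xEA = 11101010 → 3-byte char #1 = EA BB 96.
Offset 3: leading byte 0xED = 11101101 → 3-byte char #2 = ED 96 81.
Offset 6: leading byte 0xEB = 11101011 → 3-byte char #3 = EB 9F B3.
Offset 9: leading byte 0xEC = 11101100 → 3-byte char #4 = EC B0 90.
Offset 12: leading byte 0xD2 = 11010010 → 2-byte char #5 = D2 81.
Offset 14: leading byte 0xF0 = 11110000 → 4-byte char #6 = F0 93 B3 BA.
Leading byte 0xF0 = 11110000 matches 11110xxx → 4-byte sequence.
Byte 1: 0xF0 = 11110000, payload 000 (3 bits).
Byte 2: 0x93 = 10010011 (10xxxxxx ✓), payload 010011.
Byte 3: 0xB3 = 10110011 (10xxxxxx ✓), payload 110011.
Byte 4: 0xBA = 10111010 (10xxxxxx ✓), payload 111010.
Concatenate: 000010011110011111010 = 0x13CFA (21 bits → U+13CFA).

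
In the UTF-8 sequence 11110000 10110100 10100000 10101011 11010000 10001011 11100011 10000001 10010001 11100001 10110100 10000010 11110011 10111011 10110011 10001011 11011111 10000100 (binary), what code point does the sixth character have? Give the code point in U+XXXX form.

U+07C4

Offset 0: leading byte 0xF0 = 11110000 → 4-byte char #1 = F0 B4 A0 AB.
Offset 4: leading byte 0xD0 = 11010000 → 2-byte char #2 = D0 8B.
Offset 6: leading byte 0xE3 = 11100011 → 3-byte char #3 = E3 81 91.
Offset 9: leading byte 0xE1 = 11100001 → 3-byte char #4 = E1 B4 82.
Offset 12: leading byte 0xF3 = 11110011 → 4-byte char #5 = F3 BB B3 8B.
Offset 16: leading byte 0xDF = 11011111 → 2-byte char #6 = DF 84.
Leading byte 0xDF = 11011111 matches 110xxxxx → 2-byte sequence.
Byte 1: 0xDF = 11011111, payload 11111 (5 bits).
Byte 2: 0x84 = 10000100 (10xxxxxx ✓), payload 000100.
Concatenate: 11111000100 = 0x7C4 (11 bits → U+07C4).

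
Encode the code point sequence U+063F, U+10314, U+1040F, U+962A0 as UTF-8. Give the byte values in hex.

D8 BF F0 90 8C 94 F0 90 90 8F F2 96 8A A0

U+063F: 2-byte form → D8 BF.
U+10314: 4-byte form → F0 90 8C 94.
U+1040F: 4-byte form → F0 90 90 8F.
U+962A0: 4-byte form → F2 96 8A A0.
Concatenated (14 bytes): D8 BF F0 90 8C 94 F0 90 90 8F F2 96 8A A0.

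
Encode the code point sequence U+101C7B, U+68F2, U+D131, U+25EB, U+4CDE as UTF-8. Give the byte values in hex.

F4 81 B1 BB E6 A3 B2 ED 84 B1 E2 97 AB E4 B3 9E

U+101C7B: 4-byte form → F4 81 B1 BB.
U+68F2: 3-byte form → E6 A3 B2.
U+D131: 3-byte form → ED 84 B1.
U+25EB: 3-byte form → E2 97 AB.
U+4CDE: 3-byte form → E4 B3 9E.
Concatenated (16 bytes): F4 81 B1 BB E6 A3 B2 ED 84 B1 E2 97 AB E4 B3 9E.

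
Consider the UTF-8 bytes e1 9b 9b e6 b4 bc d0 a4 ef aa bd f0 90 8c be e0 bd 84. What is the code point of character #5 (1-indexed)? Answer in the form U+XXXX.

U+1033E

Offset 0: leading byte 0xE1 = 11100001 → 3-byte char #1 = E1 9B 9B.
Offset 3: leading byte 0xE6 = 11100110 → 3-byte char #2 = E6 B4 BC.
Offset 6: leading byte 0xD0 = 11010000 → 2-byte char #3 = D0 A4.
Offset 8: leading byte 0xEF = 11101111 → 3-byte char #4 = EF AA BD.
Offset 11: leading byte 0xF0 = 11110000 → 4-byte char #5 = F0 90 8C BE.
Leading byte 0xF0 = 11110000 matches 11110xxx → 4-byte sequence.
Byte 1: 0xF0 = 11110000, payload 000 (3 bits).
Byte 2: 0x90 = 10010000 (10xxxxxx ✓), payload 010000.
Byte 3: 0x8C = 10001100 (10xxxxxx ✓), payload 001100.
Byte 4: 0xBE = 10111110 (10xxxxxx ✓), payload 111110.
Concatenate: 000010000001100111110 = 0x1033E (21 bits → U+1033E).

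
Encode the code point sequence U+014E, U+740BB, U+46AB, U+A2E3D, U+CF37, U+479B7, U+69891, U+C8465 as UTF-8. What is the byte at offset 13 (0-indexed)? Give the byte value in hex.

0xEC

U+014E → 2-byte form C5 8E at offsets 0–1.
U+740BB → 4-byte form F1 B4 82 BB at offsets 2–5.
U+46AB → 3-byte form E4 9A AB at offsets 6–8.
U+A2E3D → 4-byte form F2 A2 B8 BD at offsets 9–12.
U+CF37 → 3-byte form EC BC B7 at offsets 13–15.
Offset 13 falls in char 5's range; it's byte 1 of EC BC B7 = 0xEC.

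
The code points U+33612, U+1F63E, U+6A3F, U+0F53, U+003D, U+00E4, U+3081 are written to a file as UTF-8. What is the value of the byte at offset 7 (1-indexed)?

0x98

1-indexed offset 7 is 0-indexed offset 6.
U+33612 → 4-byte form F0 B3 98 92 at offsets 0–3.
U+1F63E → 4-byte form F0 9F 98 BE at offsets 4–7.
Offset 6 falls in char 2's range; it's byte 3 of F0 9F 98 BE = 0x98.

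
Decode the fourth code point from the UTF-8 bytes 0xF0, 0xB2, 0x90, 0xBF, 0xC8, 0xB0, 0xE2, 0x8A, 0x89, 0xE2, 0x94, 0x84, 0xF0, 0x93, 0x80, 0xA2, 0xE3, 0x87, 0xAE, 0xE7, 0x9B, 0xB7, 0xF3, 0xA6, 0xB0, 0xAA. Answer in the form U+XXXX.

U+2504

Offset 0: leading byte 0xF0 = 11110000 → 4-byte char #1 = F0 B2 90 BF.
Offset 4: leading byte 0xC8 = 11001000 → 2-byte char #2 = C8 B0.
Offset 6: leading byte 0xE2 = 11100010 → 3-byte char #3 = E2 8A 89.
Offset 9: leading byte 0xE2 = 11100010 → 3-byte char #4 = E2 94 84.
Leading byte 0xE2 = 11100010 matches 1110xxxx → 3-byte sequence.
Byte 1: 0xE2 = 11100010, payload 0010 (4 bits).
Byte 2: 0x94 = 10010100 (10xxxxxx ✓), payload 010100.
Byte 3: 0x84 = 10000100 (10xxxxxx ✓), payload 000100.
Concatenate: 0010010100000100 = 0x2504 (16 bits → U+2504).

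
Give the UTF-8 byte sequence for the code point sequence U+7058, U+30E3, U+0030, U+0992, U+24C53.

E7 81 98 E3 83 A3 30 E0 A6 92 F0 A4 B1 93

U+7058: 3-byte form → E7 81 98.
U+30E3: 3-byte form → E3 83 A3.
U+0030: 1-byte form → 30.
U+0992: 3-byte form → E0 A6 92.
U+24C53: 4-byte form → F0 A4 B1 93.
Concatenated (14 bytes): E7 81 98 E3 83 A3 30 E0 A6 92 F0 A4 B1 93.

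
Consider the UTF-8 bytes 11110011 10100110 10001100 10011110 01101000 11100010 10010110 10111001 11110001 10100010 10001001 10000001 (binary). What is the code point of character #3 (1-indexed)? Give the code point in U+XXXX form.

Offset 0: leading byte 0xF3 = 11110011 → 4-byte char #1 = F3 A6 8C 9E.
Offset 4: leading byte 0x68 = 01101000 → 1-byte char #2 = 68.
Offset 5: leading byte 0xE2 = 11100010 → 3-byte char #3 = E2 96 B9.
Leading byte 0xE2 = 11100010 matches 1110xxxx → 3-byte sequence.
Byte 1: 0xE2 = 11100010, payload 0010 (4 bits).
Byte 2: 0x96 = 10010110 (10xxxxxx ✓), payload 010110.
Byte 3: 0xB9 = 10111001 (10xxxxxx ✓), payload 111001.
Concatenate: 0010010110111001 = 0x25B9 (16 bits → U+25B9).

U+25B9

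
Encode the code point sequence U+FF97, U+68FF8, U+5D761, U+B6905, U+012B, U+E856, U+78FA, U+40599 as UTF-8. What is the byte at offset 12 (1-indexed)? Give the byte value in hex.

0xF2

1-indexed offset 12 is 0-indexed offset 11.
U+FF97 → 3-byte form EF BE 97 at offsets 0–2.
U+68FF8 → 4-byte form F1 A8 BF B8 at offsets 3–6.
U+5D761 → 4-byte form F1 9D 9D A1 at offsets 7–10.
U+B6905 → 4-byte form F2 B6 A4 85 at offsets 11–14.
Offset 11 falls in char 4's range; it's byte 1 of F2 B6 A4 85 = 0xF2.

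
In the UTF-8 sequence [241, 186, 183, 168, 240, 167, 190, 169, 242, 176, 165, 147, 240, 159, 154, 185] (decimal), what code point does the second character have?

U+27FA9

Offset 0: leading byte 0xF1 = 11110001 → 4-byte char #1 = F1 BA B7 A8.
Offset 4: leading byte 0xF0 = 11110000 → 4-byte char #2 = F0 A7 BE A9.
Leading byte 0xF0 = 11110000 matches 11110xxx → 4-byte sequence.
Byte 1: 0xF0 = 11110000, payload 000 (3 bits).
Byte 2: 0xA7 = 10100111 (10xxxxxx ✓), payload 100111.
Byte 3: 0xBE = 10111110 (10xxxxxx ✓), payload 111110.
Byte 4: 0xA9 = 10101001 (10xxxxxx ✓), payload 101001.
Concatenate: 000100111111110101001 = 0x27FA9 (21 bits → U+27FA9).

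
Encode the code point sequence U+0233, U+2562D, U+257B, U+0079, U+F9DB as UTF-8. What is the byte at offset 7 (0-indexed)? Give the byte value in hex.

U+0233 → 2-byte form C8 B3 at offsets 0–1.
U+2562D → 4-byte form F0 A5 98 AD at offsets 2–5.
U+257B → 3-byte form E2 95 BB at offsets 6–8.
Offset 7 falls in char 3's range; it's byte 2 of E2 95 BB = 0x95.

0x95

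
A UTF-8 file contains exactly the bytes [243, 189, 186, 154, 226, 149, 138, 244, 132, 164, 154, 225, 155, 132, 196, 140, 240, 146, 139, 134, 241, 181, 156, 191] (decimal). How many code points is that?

Byte at offset 0: 0xF3 = 11110011 → 4-byte char (#1). Advance 4.
Byte at offset 4: 0xE2 = 11100010 → 3-byte char (#2). Advance 3.
Byte at offset 7: 0xF4 = 11110100 → 4-byte char (#3). Advance 4.
Byte at offset 11: 0xE1 = 11100001 → 3-byte char (#4). Advance 3.
Byte at offset 14: 0xC4 = 11000100 → 2-byte char (#5). Advance 2.
Byte at offset 16: 0xF0 = 11110000 → 4-byte char (#6). Advance 4.
Byte at offset 20: 0xF1 = 11110001 → 4-byte char (#7). Advance 4.
Reached end at offset 24 after 7 code points.

7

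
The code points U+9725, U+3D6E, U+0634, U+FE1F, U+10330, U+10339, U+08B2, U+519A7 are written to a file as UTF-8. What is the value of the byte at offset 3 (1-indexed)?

1-indexed offset 3 is 0-indexed offset 2.
U+9725 → 3-byte form E9 9C A5 at offsets 0–2.
Offset 2 falls in char 1's range; it's byte 3 of E9 9C A5 = 0xA5.

0xA5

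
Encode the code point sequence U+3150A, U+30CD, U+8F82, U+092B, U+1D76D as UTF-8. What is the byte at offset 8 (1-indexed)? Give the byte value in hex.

1-indexed offset 8 is 0-indexed offset 7.
U+3150A → 4-byte form F0 B1 94 8A at offsets 0–3.
U+30CD → 3-byte form E3 83 8D at offsets 4–6.
U+8F82 → 3-byte form E8 BE 82 at offsets 7–9.
Offset 7 falls in char 3's range; it's byte 1 of E8 BE 82 = 0xE8.

0xE8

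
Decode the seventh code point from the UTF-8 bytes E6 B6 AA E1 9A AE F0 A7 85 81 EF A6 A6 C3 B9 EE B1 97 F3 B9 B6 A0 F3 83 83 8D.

Offset 0: leading byte 0xE6 = 11100110 → 3-byte char #1 = E6 B6 AA.
Offset 3: leading byte 0xE1 = 11100001 → 3-byte char #2 = E1 9A AE.
Offset 6: leading byte 0xF0 = 11110000 → 4-byte char #3 = F0 A7 85 81.
Offset 10: leading byte 0xEF = 11101111 → 3-byte char #4 = EF A6 A6.
Offset 13: leading byte 0xC3 = 11000011 → 2-byte char #5 = C3 B9.
Offset 15: leading byte 0xEE = 11101110 → 3-byte char #6 = EE B1 97.
Offset 18: leading byte 0xF3 = 11110011 → 4-byte char #7 = F3 B9 B6 A0.
Leading byte 0xF3 = 11110011 matches 11110xxx → 4-byte sequence.
Byte 1: 0xF3 = 11110011, payload 011 (3 bits).
Byte 2: 0xB9 = 10111001 (10xxxxxx ✓), payload 111001.
Byte 3: 0xB6 = 10110110 (10xxxxxx ✓), payload 110110.
Byte 4: 0xA0 = 10100000 (10xxxxxx ✓), payload 100000.
Concatenate: 011111001110110100000 = 0xF9DA0 (21 bits → U+F9DA0).

U+F9DA0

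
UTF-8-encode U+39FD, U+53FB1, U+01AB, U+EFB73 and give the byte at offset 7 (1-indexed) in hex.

1-indexed offset 7 is 0-indexed offset 6.
U+39FD → 3-byte form E3 A7 BD at offsets 0–2.
U+53FB1 → 4-byte form F1 93 BE B1 at offsets 3–6.
Offset 6 falls in char 2's range; it's byte 4 of F1 93 BE B1 = 0xB1.

0xB1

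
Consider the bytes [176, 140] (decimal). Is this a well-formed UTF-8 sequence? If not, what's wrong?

Byte 0xB0 = 10110000 has the form 10xxxxxx — a continuation byte — but there is no preceding leading byte.

invalid (continuation byte with no leading byte)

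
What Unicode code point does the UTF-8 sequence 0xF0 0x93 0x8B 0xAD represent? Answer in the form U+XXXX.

U+132ED

Leading byte 0xF0 = 11110000 matches 11110xxx → 4-byte sequence.
Byte 1: 0xF0 = 11110000, payload 000 (3 bits).
Byte 2: 0x93 = 10010011 (10xxxxxx ✓), payload 010011.
Byte 3: 0x8B = 10001011 (10xxxxxx ✓), payload 001011.
Byte 4: 0xAD = 10101101 (10xxxxxx ✓), payload 101101.
Concatenate: 000010011001011101101 = 0x132ED (21 bits → U+132ED).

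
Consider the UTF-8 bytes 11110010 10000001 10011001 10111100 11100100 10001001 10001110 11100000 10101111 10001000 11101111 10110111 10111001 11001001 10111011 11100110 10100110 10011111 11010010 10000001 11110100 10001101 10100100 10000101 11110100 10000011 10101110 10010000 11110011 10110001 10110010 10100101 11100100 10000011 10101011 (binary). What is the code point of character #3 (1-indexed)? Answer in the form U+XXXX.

Offset 0: leading byte 0xF2 = 11110010 → 4-byte char #1 = F2 81 99 BC.
Offset 4: leading byte 0xE4 = 11100100 → 3-byte char #2 = E4 89 8E.
Offset 7: leading byte 0xE0 = 11100000 → 3-byte char #3 = E0 AF 88.
Leading byte 0xE0 = 11100000 matches 1110xxxx → 3-byte sequence.
Byte 1: 0xE0 = 11100000, payload 0000 (4 bits).
Byte 2: 0xAF = 10101111 (10xxxxxx ✓), payload 101111.
Byte 3: 0x88 = 10001000 (10xxxxxx ✓), payload 001000.
Concatenate: 0000101111001000 = 0xBC8 (16 bits → U+0BC8).

U+0BC8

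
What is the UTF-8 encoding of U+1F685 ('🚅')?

U+1F685 = 0x1F685 = 128645 decimal. In range U+10000–U+10FFFF → 4-byte form: 11110xxx 10xxxxxx 10xxxxxx 10xxxxxx.
Binary (21 bits): 000011111011010000101.
Split 3+6+6+6: 000 | 011111 | 011010 | 000101.
Byte 1: 11110000 = 0xF0.
Byte 2: 10011111 = 0x9F.
Byte 3: 10011010 = 0x9A.
Byte 4: 10000101 = 0x85.

F0 9F 9A 85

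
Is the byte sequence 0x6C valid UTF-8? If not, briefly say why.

Leading byte 0x6C = 01101100 → 1-byte form.

valid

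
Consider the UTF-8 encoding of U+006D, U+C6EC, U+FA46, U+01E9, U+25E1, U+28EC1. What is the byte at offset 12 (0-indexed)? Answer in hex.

0xF0

U+006D → 1-byte form 6D at offsets 0–0.
U+C6EC → 3-byte form EC 9B AC at offsets 1–3.
U+FA46 → 3-byte form EF A9 86 at offsets 4–6.
U+01E9 → 2-byte form C7 A9 at offsets 7–8.
U+25E1 → 3-byte form E2 97 A1 at offsets 9–11.
U+28EC1 → 4-byte form F0 A8 BB 81 at offsets 12–15.
Offset 12 falls in char 6's range; it's byte 1 of F0 A8 BB 81 = 0xF0.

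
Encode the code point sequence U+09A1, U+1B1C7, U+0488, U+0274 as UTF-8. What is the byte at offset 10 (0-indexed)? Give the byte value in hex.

0xB4

U+09A1 → 3-byte form E0 A6 A1 at offsets 0–2.
U+1B1C7 → 4-byte form F0 9B 87 87 at offsets 3–6.
U+0488 → 2-byte form D2 88 at offsets 7–8.
U+0274 → 2-byte form C9 B4 at offsets 9–10.
Offset 10 falls in char 4's range; it's byte 2 of C9 B4 = 0xB4.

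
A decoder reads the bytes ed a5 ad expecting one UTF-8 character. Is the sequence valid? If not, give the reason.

invalid (encodes a surrogate (U+D800–U+DFFF))

Structurally a 3-byte sequence; payload = 0xD96D.
But 0xD96D is in U+D800–U+DFFF, the surrogate range. Surrogates are not Unicode scalar values and are forbidden in UTF-8.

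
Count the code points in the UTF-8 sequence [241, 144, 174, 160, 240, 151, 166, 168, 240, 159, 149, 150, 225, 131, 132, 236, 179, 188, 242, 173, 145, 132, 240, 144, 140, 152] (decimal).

7

Byte at offset 0: 0xF1 = 11110001 → 4-byte char (#1). Advance 4.
Byte at offset 4: 0xF0 = 11110000 → 4-byte char (#2). Advance 4.
Byte at offset 8: 0xF0 = 11110000 → 4-byte char (#3). Advance 4.
Byte at offset 12: 0xE1 = 11100001 → 3-byte char (#4). Advance 3.
Byte at offset 15: 0xEC = 11101100 → 3-byte char (#5). Advance 3.
Byte at offset 18: 0xF2 = 11110010 → 4-byte char (#6). Advance 4.
Byte at offset 22: 0xF0 = 11110000 → 4-byte char (#7). Advance 4.
Reached end at offset 26 after 7 code points.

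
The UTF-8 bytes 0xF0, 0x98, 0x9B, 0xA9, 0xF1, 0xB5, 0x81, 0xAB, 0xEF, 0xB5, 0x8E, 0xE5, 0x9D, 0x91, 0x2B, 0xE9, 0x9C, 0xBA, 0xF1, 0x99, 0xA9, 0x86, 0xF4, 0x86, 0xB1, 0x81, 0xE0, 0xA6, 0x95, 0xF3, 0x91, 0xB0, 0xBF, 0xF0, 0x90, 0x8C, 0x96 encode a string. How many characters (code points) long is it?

Byte at offset 0: 0xF0 = 11110000 → 4-byte char (#1). Advance 4.
Byte at offset 4: 0xF1 = 11110001 → 4-byte char (#2). Advance 4.
Byte at offset 8: 0xEF = 11101111 → 3-byte char (#3). Advance 3.
Byte at offset 11: 0xE5 = 11100101 → 3-byte char (#4). Advance 3.
Byte at offset 14: 0x2B = 00101011 → 1-byte char (#5). Advance 1.
Byte at offset 15: 0xE9 = 11101001 → 3-byte char (#6). Advance 3.
Byte at offset 18: 0xF1 = 11110001 → 4-byte char (#7). Advance 4.
Byte at offset 22: 0xF4 = 11110100 → 4-byte char (#8). Advance 4.
Byte at offset 26: 0xE0 = 11100000 → 3-byte char (#9). Advance 3.
Byte at offset 29: 0xF3 = 11110011 → 4-byte char (#10). Advance 4.
Byte at offset 33: 0xF0 = 11110000 → 4-byte char (#11). Advance 4.
Reached end at offset 37 after 11 code points.

11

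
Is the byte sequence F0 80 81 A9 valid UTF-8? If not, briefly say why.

Leading byte 0xF0 = 11110000 → 4-byte form.
Continuation bytes all match 10xxxxxx. Payload decodes to 0x69.
But 0x69 < 0x10000, the minimum for a 4-byte sequence — this is an overlong encoding.

invalid (overlong encoding)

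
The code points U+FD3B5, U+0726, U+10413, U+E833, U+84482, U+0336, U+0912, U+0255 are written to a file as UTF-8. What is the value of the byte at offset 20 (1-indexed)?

0xE0

1-indexed offset 20 is 0-indexed offset 19.
U+FD3B5 → 4-byte form F3 BD 8E B5 at offsets 0–3.
U+0726 → 2-byte form DC A6 at offsets 4–5.
U+10413 → 4-byte form F0 90 90 93 at offsets 6–9.
U+E833 → 3-byte form EE A0 B3 at offsets 10–12.
U+84482 → 4-byte form F2 84 92 82 at offsets 13–16.
U+0336 → 2-byte form CC B6 at offsets 17–18.
U+0912 → 3-byte form E0 A4 92 at offsets 19–21.
Offset 19 falls in char 7's range; it's byte 1 of E0 A4 92 = 0xE0.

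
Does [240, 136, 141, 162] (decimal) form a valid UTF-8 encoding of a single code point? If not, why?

Leading byte 0xF0 = 11110000 → 4-byte form.
Continuation bytes all match 10xxxxxx. Payload decodes to 0x8362.
But 0x8362 < 0x10000, the minimum for a 4-byte sequence — this is an overlong encoding.

invalid (overlong encoding)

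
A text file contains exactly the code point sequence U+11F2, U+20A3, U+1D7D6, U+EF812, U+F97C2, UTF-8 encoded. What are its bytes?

E1 87 B2 E2 82 A3 F0 9D 9F 96 F3 AF A0 92 F3 B9 9F 82

U+11F2: 3-byte form → E1 87 B2.
U+20A3: 3-byte form → E2 82 A3.
U+1D7D6: 4-byte form → F0 9D 9F 96.
U+EF812: 4-byte form → F3 AF A0 92.
U+F97C2: 4-byte form → F3 B9 9F 82.
Concatenated (18 bytes): E1 87 B2 E2 82 A3 F0 9D 9F 96 F3 AF A0 92 F3 B9 9F 82.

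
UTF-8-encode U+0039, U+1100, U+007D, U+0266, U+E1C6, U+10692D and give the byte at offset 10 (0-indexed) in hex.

0xF4

U+0039 → 1-byte form 39 at offsets 0–0.
U+1100 → 3-byte form E1 84 80 at offsets 1–3.
U+007D → 1-byte form 7D at offsets 4–4.
U+0266 → 2-byte form C9 A6 at offsets 5–6.
U+E1C6 → 3-byte form EE 87 86 at offsets 7–9.
U+10692D → 4-byte form F4 86 A4 AD at offsets 10–13.
Offset 10 falls in char 6's range; it's byte 1 of F4 86 A4 AD = 0xF4.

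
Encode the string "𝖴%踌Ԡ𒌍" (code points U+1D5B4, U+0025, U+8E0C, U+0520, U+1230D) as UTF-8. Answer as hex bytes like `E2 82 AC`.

U+1D5B4: 4-byte form → F0 9D 96 B4.
U+0025: 1-byte form → 25.
U+8E0C: 3-byte form → E8 B8 8C.
U+0520: 2-byte form → D4 A0.
U+1230D: 4-byte form → F0 92 8C 8D.
Concatenated (14 bytes): F0 9D 96 B4 25 E8 B8 8C D4 A0 F0 92 8C 8D.

F0 9D 96 B4 25 E8 B8 8C D4 A0 F0 92 8C 8D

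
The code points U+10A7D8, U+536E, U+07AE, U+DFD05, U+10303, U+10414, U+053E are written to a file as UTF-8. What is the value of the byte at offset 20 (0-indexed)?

0x94

U+10A7D8 → 4-byte form F4 8A 9F 98 at offsets 0–3.
U+536E → 3-byte form E5 8D AE at offsets 4–6.
U+07AE → 2-byte form DE AE at offsets 7–8.
U+DFD05 → 4-byte form F3 9F B4 85 at offsets 9–12.
U+10303 → 4-byte form F0 90 8C 83 at offsets 13–16.
U+10414 → 4-byte form F0 90 90 94 at offsets 17–20.
Offset 20 falls in char 6's range; it's byte 4 of F0 90 90 94 = 0x94.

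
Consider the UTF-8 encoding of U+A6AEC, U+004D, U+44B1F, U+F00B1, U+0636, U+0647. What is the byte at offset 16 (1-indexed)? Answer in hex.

1-indexed offset 16 is 0-indexed offset 15.
U+A6AEC → 4-byte form F2 A6 AB AC at offsets 0–3.
U+004D → 1-byte form 4D at offsets 4–4.
U+44B1F → 4-byte form F1 84 AC 9F at offsets 5–8.
U+F00B1 → 4-byte form F3 B0 82 B1 at offsets 9–12.
U+0636 → 2-byte form D8 B6 at offsets 13–14.
U+0647 → 2-byte form D9 87 at offsets 15–16.
Offset 15 falls in char 6's range; it's byte 1 of D9 87 = 0xD9.

0xD9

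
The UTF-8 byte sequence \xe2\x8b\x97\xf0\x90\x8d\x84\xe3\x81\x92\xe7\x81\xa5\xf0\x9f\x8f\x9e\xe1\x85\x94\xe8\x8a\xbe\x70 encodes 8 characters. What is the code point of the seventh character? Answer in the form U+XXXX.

U+82BE

Offset 0: leading byte 0xE2 = 11100010 → 3-byte char #1 = E2 8B 97.
Offset 3: leading byte 0xF0 = 11110000 → 4-byte char #2 = F0 90 8D 84.
Offset 7: leading byte 0xE3 = 11100011 → 3-byte char #3 = E3 81 92.
Offset 10: leading byte 0xE7 = 11100111 → 3-byte char #4 = E7 81 A5.
Offset 13: leading byte 0xF0 = 11110000 → 4-byte char #5 = F0 9F 8F 9E.
Offset 17: leading byte 0xE1 = 11100001 → 3-byte char #6 = E1 85 94.
Offset 20: leading byte 0xE8 = 11101000 → 3-byte char #7 = E8 8A BE.
Leading byte 0xE8 = 11101000 matches 1110xxxx → 3-byte sequence.
Byte 1: 0xE8 = 11101000, payload 1000 (4 bits).
Byte 2: 0x8A = 10001010 (10xxxxxx ✓), payload 001010.
Byte 3: 0xBE = 10111110 (10xxxxxx ✓), payload 111110.
Concatenate: 1000001010111110 = 0x82BE (16 bits → U+82BE).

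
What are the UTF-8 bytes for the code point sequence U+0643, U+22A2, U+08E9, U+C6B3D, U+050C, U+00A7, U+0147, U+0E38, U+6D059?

D9 83 E2 8A A2 E0 A3 A9 F3 86 AC BD D4 8C C2 A7 C5 87 E0 B8 B8 F1 AD 81 99

U+0643: 2-byte form → D9 83.
U+22A2: 3-byte form → E2 8A A2.
U+08E9: 3-byte form → E0 A3 A9.
U+C6B3D: 4-byte form → F3 86 AC BD.
U+050C: 2-byte form → D4 8C.
U+00A7: 2-byte form → C2 A7.
U+0147: 2-byte form → C5 87.
U+0E38: 3-byte form → E0 B8 B8.
U+6D059: 4-byte form → F1 AD 81 99.
Concatenated (25 bytes): D9 83 E2 8A A2 E0 A3 A9 F3 86 AC BD D4 8C C2 A7 C5 87 E0 B8 B8 F1 AD 81 99.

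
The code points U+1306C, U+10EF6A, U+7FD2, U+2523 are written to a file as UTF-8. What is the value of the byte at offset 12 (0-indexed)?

U+1306C → 4-byte form F0 93 81 AC at offsets 0–3.
U+10EF6A → 4-byte form F4 8E BD AA at offsets 4–7.
U+7FD2 → 3-byte form E7 BF 92 at offsets 8–10.
U+2523 → 3-byte form E2 94 A3 at offsets 11–13.
Offset 12 falls in char 4's range; it's byte 2 of E2 94 A3 = 0x94.

0x94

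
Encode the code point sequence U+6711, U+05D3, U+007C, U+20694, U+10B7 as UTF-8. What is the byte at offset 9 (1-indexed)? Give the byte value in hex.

0x9A

1-indexed offset 9 is 0-indexed offset 8.
U+6711 → 3-byte form E6 9C 91 at offsets 0–2.
U+05D3 → 2-byte form D7 93 at offsets 3–4.
U+007C → 1-byte form 7C at offsets 5–5.
U+20694 → 4-byte form F0 A0 9A 94 at offsets 6–9.
Offset 8 falls in char 4's range; it's byte 3 of F0 A0 9A 94 = 0x9A.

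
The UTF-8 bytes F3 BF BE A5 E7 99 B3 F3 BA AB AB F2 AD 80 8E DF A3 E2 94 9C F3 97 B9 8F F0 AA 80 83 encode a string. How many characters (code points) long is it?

8

Byte at offset 0: 0xF3 = 11110011 → 4-byte char (#1). Advance 4.
Byte at offset 4: 0xE7 = 11100111 → 3-byte char (#2). Advance 3.
Byte at offset 7: 0xF3 = 11110011 → 4-byte char (#3). Advance 4.
Byte at offset 11: 0xF2 = 11110010 → 4-byte char (#4). Advance 4.
Byte at offset 15: 0xDF = 11011111 → 2-byte char (#5). Advance 2.
Byte at offset 17: 0xE2 = 11100010 → 3-byte char (#6). Advance 3.
Byte at offset 20: 0xF3 = 11110011 → 4-byte char (#7). Advance 4.
Byte at offset 24: 0xF0 = 11110000 → 4-byte char (#8). Advance 4.
Reached end at offset 28 after 8 code points.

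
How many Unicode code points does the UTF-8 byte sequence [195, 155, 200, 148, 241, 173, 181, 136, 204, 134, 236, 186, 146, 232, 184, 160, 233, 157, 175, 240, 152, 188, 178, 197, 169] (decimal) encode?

9

Byte at offset 0: 0xC3 = 11000011 → 2-byte char (#1). Advance 2.
Byte at offset 2: 0xC8 = 11001000 → 2-byte char (#2). Advance 2.
Byte at offset 4: 0xF1 = 11110001 → 4-byte char (#3). Advance 4.
Byte at offset 8: 0xCC = 11001100 → 2-byte char (#4). Advance 2.
Byte at offset 10: 0xEC = 11101100 → 3-byte char (#5). Advance 3.
Byte at offset 13: 0xE8 = 11101000 → 3-byte char (#6). Advance 3.
Byte at offset 16: 0xE9 = 11101001 → 3-byte char (#7). Advance 3.
Byte at offset 19: 0xF0 = 11110000 → 4-byte char (#8). Advance 4.
Byte at offset 23: 0xC5 = 11000101 → 2-byte char (#9). Advance 2.
Reached end at offset 25 after 9 code points.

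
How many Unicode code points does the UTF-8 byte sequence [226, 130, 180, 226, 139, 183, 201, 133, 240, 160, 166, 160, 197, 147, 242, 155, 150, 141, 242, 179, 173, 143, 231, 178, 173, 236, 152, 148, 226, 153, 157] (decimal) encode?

Byte at offset 0: 0xE2 = 11100010 → 3-byte char (#1). Advance 3.
Byte at offset 3: 0xE2 = 11100010 → 3-byte char (#2). Advance 3.
Byte at offset 6: 0xC9 = 11001001 → 2-byte char (#3). Advance 2.
Byte at offset 8: 0xF0 = 11110000 → 4-byte char (#4). Advance 4.
Byte at offset 12: 0xC5 = 11000101 → 2-byte char (#5). Advance 2.
Byte at offset 14: 0xF2 = 11110010 → 4-byte char (#6). Advance 4.
Byte at offset 18: 0xF2 = 11110010 → 4-byte char (#7). Advance 4.
Byte at offset 22: 0xE7 = 11100111 → 3-byte char (#8). Advance 3.
Byte at offset 25: 0xEC = 11101100 → 3-byte char (#9). Advance 3.
Byte at offset 28: 0xE2 = 11100010 → 3-byte char (#10). Advance 3.
Reached end at offset 31 after 10 code points.

10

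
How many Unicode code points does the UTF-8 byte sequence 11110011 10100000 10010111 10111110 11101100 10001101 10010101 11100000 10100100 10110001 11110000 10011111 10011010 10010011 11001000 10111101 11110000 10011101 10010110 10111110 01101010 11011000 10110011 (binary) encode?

Byte at offset 0: 0xF3 = 11110011 → 4-byte char (#1). Advance 4.
Byte at offset 4: 0xEC = 11101100 → 3-byte char (#2). Advance 3.
Byte at offset 7: 0xE0 = 11100000 → 3-byte char (#3). Advance 3.
Byte at offset 10: 0xF0 = 11110000 → 4-byte char (#4). Advance 4.
Byte at offset 14: 0xC8 = 11001000 → 2-byte char (#5). Advance 2.
Byte at offset 16: 0xF0 = 11110000 → 4-byte char (#6). Advance 4.
Byte at offset 20: 0x6A = 01101010 → 1-byte char (#7). Advance 1.
Byte at offset 21: 0xD8 = 11011000 → 2-byte char (#8). Advance 2.
Reached end at offset 23 after 8 code points.

8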